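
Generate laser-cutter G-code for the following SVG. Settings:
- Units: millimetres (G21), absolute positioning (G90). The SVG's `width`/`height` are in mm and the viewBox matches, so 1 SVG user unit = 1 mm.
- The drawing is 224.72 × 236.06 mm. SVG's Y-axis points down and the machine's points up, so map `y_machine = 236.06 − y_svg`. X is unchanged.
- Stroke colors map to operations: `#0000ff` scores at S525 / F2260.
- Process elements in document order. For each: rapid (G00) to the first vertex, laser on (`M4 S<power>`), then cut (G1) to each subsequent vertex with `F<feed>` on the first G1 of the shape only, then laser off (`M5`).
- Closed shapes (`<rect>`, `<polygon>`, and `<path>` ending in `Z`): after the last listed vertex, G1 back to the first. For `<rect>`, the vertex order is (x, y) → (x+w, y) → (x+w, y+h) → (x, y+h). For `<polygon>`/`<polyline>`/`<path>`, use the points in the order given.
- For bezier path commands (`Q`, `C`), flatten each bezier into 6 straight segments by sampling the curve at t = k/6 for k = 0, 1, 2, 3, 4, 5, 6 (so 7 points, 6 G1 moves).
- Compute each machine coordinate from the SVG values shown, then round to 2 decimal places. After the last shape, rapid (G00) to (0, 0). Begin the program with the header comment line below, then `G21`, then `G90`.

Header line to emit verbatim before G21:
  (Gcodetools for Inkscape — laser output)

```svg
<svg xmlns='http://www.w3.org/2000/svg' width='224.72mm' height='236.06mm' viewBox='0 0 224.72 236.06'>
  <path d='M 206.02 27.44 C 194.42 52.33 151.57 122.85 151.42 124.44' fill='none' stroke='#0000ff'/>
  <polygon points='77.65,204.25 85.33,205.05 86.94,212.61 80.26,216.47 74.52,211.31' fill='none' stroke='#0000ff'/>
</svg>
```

(Gcodetools for Inkscape — laser output)
G21
G90
G00 X206.02 Y208.62
M4 S525
G1 X197.96 Y192.90 F2260
G1 X186.74 Y172.76
G1 X174.43 Y151.38
G1 X163.06 Y131.94
G1 X154.71 Y117.63
G1 X151.42 Y111.62
M5
G00 X77.65 Y31.81
M4 S525
G1 X85.33 Y31.01 F2260
G1 X86.94 Y23.45
G1 X80.26 Y19.59
G1 X74.52 Y24.75
G1 X77.65 Y31.81
M5
G00 X0.00 Y0.00

Since the viewBox matches the mm dimensions, user units are millimetres directly. The only transform is the Y-flip y_m = 236.06 − y_svg.

Shape 1 is a cubic bezier drawn with `<path>`. Its stroke #0000ff means score at S525, F2260. After flipping Y the toolpath is (206.02,208.62) → (197.96,192.90) → (186.74,172.76) → (174.43,151.38) → (163.06,131.94) → (154.71,117.63) → (151.42,111.62).

Shape 2 is a regular polygon drawn with `<polygon>`. Its stroke #0000ff means score at S525, F2260. After flipping Y the toolpath is (77.65,31.81) → (85.33,31.01) → (86.94,23.45) → (80.26,19.59) → (74.52,24.75) → (77.65,31.81), returning to the start.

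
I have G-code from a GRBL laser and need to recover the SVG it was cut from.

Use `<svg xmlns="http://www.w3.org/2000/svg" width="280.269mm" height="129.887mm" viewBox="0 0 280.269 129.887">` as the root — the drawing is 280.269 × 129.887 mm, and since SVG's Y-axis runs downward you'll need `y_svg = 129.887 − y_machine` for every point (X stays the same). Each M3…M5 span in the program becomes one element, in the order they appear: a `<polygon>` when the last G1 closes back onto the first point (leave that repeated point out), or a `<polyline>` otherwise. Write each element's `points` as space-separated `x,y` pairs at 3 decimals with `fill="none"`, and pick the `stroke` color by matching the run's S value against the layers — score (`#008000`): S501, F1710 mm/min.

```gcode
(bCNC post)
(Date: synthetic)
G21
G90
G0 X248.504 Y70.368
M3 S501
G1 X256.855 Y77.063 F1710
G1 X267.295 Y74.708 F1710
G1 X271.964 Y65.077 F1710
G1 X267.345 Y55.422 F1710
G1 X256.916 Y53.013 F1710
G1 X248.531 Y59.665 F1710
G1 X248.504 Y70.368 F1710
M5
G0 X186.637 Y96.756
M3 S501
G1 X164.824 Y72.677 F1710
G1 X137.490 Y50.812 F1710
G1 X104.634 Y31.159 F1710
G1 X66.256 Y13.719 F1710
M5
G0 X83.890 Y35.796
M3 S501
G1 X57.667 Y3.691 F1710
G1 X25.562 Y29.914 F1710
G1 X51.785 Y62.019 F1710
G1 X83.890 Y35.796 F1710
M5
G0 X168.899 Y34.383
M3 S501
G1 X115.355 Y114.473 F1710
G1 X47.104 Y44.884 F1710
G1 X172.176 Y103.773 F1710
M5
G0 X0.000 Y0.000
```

y_svg = 129.887 − y_m. Every run uses S501, so all elements get stroke `#008000` (score).

[1] closed run; points: 248.504,59.519 256.855,52.824 267.295,55.179 271.964,64.810 267.345,74.465 256.916,76.874 248.531,70.222

[2] open run; points: 186.637,33.131 164.824,57.210 137.490,79.075 104.634,98.728 66.256,116.168

[3] closed run; points: 83.890,94.091 57.667,126.196 25.562,99.973 51.785,67.868

[4] open run; points: 168.899,95.504 115.355,15.414 47.104,85.003 172.176,26.114

<svg xmlns="http://www.w3.org/2000/svg" width="280.269mm" height="129.887mm" viewBox="0 0 280.269 129.887">
  <polygon points="248.504,59.519 256.855,52.824 267.295,55.179 271.964,64.810 267.345,74.465 256.916,76.874 248.531,70.222" fill="none" stroke="#008000"/>
  <polyline points="186.637,33.131 164.824,57.210 137.490,79.075 104.634,98.728 66.256,116.168" fill="none" stroke="#008000"/>
  <polygon points="83.890,94.091 57.667,126.196 25.562,99.973 51.785,67.868" fill="none" stroke="#008000"/>
  <polyline points="168.899,95.504 115.355,15.414 47.104,85.003 172.176,26.114" fill="none" stroke="#008000"/>
</svg>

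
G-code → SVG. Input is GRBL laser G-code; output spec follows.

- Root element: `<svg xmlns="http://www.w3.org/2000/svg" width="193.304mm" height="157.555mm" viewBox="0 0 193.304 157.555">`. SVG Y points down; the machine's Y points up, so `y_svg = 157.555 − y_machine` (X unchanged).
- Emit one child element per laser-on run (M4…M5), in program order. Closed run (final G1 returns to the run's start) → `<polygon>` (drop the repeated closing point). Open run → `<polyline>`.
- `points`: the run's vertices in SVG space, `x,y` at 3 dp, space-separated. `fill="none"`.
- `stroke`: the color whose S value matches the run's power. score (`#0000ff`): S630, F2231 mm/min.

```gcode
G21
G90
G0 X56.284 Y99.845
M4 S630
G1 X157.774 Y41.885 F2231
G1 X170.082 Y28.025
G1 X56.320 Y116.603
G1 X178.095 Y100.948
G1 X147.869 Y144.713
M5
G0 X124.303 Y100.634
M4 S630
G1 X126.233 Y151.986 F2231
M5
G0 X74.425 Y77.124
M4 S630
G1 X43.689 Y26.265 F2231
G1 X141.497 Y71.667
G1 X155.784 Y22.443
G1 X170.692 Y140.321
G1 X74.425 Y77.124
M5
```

<svg xmlns="http://www.w3.org/2000/svg" width="193.304mm" height="157.555mm" viewBox="0 0 193.304 157.555">
  <polyline points="56.284,57.710 157.774,115.670 170.082,129.530 56.320,40.952 178.095,56.607 147.869,12.842" fill="none" stroke="#0000ff"/>
  <polyline points="124.303,56.921 126.233,5.569" fill="none" stroke="#0000ff"/>
  <polygon points="74.425,80.431 43.689,131.290 141.497,85.888 155.784,135.112 170.692,17.234" fill="none" stroke="#0000ff"/>
</svg>

Each laser-on run becomes one SVG element. Flip Y back into SVG space with y_svg = 157.555 − y_machine. Every run uses S630, so all elements get stroke `#0000ff` (score).

Run 1: The run is open, so emit a `<polyline>` with points (Y-flipped): 56.284,57.710 157.774,115.670 170.082,129.530 56.320,40.952 178.095,56.607 147.869,12.842.

Run 2: The run is open, so emit a `<polyline>` with points (Y-flipped): 124.303,56.921 126.233,5.569.

Run 3: The run returns to its start, so emit a `<polygon>` with points (Y-flipped): 74.425,80.431 43.689,131.290 141.497,85.888 155.784,135.112 170.692,17.234.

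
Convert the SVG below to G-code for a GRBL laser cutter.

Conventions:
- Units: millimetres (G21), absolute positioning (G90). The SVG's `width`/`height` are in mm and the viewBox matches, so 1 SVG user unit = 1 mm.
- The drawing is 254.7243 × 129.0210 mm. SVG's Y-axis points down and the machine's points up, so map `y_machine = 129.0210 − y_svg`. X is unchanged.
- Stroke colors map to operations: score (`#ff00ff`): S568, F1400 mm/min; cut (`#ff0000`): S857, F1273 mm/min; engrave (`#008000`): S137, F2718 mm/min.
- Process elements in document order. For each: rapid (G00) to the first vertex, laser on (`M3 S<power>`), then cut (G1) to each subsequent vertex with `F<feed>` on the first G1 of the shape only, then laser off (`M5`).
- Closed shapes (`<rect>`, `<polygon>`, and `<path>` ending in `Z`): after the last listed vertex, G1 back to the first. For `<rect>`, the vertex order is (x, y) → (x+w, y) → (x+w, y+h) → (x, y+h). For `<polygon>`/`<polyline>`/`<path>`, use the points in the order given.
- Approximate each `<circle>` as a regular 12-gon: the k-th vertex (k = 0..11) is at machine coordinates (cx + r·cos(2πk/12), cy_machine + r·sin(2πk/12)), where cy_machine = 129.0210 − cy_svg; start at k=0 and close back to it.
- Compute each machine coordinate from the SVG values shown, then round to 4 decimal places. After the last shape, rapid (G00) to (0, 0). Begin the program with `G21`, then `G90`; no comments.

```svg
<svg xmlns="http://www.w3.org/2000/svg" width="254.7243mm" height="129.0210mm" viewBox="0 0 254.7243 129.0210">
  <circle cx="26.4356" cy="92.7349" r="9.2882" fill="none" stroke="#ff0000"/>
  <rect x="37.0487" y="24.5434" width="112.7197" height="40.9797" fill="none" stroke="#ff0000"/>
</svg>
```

G21
G90
G00 X35.7238 Y36.2861
M3 S857
G1 X34.4794 Y40.9302 F1273
G1 X31.0797 Y44.3299
G1 X26.4356 Y45.5743
G1 X21.7915 Y44.3299
G1 X18.3918 Y40.9302
G1 X17.1474 Y36.2861
G1 X18.3918 Y31.6420
G1 X21.7915 Y28.2423
G1 X26.4356 Y26.9979
G1 X31.0797 Y28.2423
G1 X34.4794 Y31.6420
G1 X35.7238 Y36.2861
M5
G00 X37.0487 Y104.4776
M3 S857
G1 X149.7684 Y104.4776 F1273
G1 X149.7684 Y63.4979
G1 X37.0487 Y63.4979
G1 X37.0487 Y104.4776
M5
G00 X0.0000 Y0.0000

Since the viewBox matches the mm dimensions, user units are millimetres directly. The only transform is the Y-flip y_m = 129.0210 − y_svg.

Shape 1 is a circle drawn with `<circle>`. Its stroke #ff0000 means cut at S857, F1273. After flipping Y the toolpath is (35.7238,36.2861) → (34.4794,40.9302) → (31.0797,44.3299) → (26.4356,45.5743) → (21.7915,44.3299) → (18.3918,40.9302) → (17.1474,36.2861) → (18.3918,31.6420) → (21.7915,28.2423) → (26.4356,26.9979) → (31.0797,28.2423) → (34.4794,31.6420) → (35.7238,36.2861), returning to the start.

Shape 2 is a rectangle drawn with `<rect>`. Its stroke #ff0000 means cut at S857, F1273. After flipping Y the toolpath is (37.0487,104.4776) → (149.7684,104.4776) → (149.7684,63.4979) → (37.0487,63.4979) → (37.0487,104.4776), returning to the start.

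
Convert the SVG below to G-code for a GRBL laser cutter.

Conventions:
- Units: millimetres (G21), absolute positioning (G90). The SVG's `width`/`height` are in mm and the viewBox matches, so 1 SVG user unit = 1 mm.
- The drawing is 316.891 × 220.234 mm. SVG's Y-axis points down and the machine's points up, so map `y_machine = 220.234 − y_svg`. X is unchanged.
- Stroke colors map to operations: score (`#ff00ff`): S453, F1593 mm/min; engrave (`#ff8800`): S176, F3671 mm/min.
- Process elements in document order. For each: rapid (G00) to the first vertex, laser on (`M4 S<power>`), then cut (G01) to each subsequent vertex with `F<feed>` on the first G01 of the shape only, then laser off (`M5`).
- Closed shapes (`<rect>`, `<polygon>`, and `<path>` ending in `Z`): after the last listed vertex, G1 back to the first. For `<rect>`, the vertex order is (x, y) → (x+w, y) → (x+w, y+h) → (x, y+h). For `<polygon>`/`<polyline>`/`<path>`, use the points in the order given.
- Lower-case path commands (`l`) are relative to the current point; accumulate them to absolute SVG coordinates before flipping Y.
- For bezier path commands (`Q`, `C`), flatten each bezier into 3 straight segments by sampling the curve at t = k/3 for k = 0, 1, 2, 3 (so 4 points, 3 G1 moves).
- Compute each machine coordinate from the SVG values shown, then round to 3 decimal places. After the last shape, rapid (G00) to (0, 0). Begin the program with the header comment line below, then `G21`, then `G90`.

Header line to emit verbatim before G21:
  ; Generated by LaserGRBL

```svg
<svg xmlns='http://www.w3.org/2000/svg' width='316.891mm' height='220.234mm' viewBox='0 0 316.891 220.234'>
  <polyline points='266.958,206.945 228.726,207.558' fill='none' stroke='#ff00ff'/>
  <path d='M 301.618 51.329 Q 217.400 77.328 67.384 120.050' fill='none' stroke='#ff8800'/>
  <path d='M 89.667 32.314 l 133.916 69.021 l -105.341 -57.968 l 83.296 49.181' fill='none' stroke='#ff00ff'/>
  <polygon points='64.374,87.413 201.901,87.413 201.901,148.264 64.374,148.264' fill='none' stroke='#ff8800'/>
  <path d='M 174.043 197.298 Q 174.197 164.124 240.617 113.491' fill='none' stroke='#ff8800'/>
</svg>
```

1 u = 1 mm; y_m = 220.234 − y.

[1] `<polyline>` line segment, #ff00ff→score S453 F1593: (266.958,13.289) → (228.726,12.676)

[2] `<path>` quadratic bezier, #ff8800→engrave S176 F3671: (301.618,168.905) → (238.162,149.714) → (160.084,126.807) → (67.384,100.184)

[3] `<path>` open polyline, #ff00ff→score S453 F1593: (89.667,187.920) → (223.583,118.899) → (118.242,176.867) → (201.538,127.686)

[4] `<polygon>` rectangle, #ff8800→engrave S176 F3671: (64.374,132.821) → (201.901,132.821) → (201.901,71.970) → (64.374,71.970) → (64.374,132.821) (closed)

[5] `<path>` quadratic bezier, #ff8800→engrave S176 F3671: (174.043,22.936) → (181.509,46.992) → (203.700,74.928) → (240.617,106.743)

; Generated by LaserGRBL
G21
G90
G00 X266.958 Y13.289
M4 S453
G01 X228.726 Y12.676 F1593
M5
G00 X301.618 Y168.905
M4 S176
G01 X238.162 Y149.714 F3671
G01 X160.084 Y126.807
G01 X67.384 Y100.184
M5
G00 X89.667 Y187.920
M4 S453
G01 X223.583 Y118.899 F1593
G01 X118.242 Y176.867
G01 X201.538 Y127.686
M5
G00 X64.374 Y132.821
M4 S176
G01 X201.901 Y132.821 F3671
G01 X201.901 Y71.970
G01 X64.374 Y71.970
G01 X64.374 Y132.821
M5
G00 X174.043 Y22.936
M4 S176
G01 X181.509 Y46.992 F3671
G01 X203.700 Y74.928
G01 X240.617 Y106.743
M5
G00 X0.000 Y0.000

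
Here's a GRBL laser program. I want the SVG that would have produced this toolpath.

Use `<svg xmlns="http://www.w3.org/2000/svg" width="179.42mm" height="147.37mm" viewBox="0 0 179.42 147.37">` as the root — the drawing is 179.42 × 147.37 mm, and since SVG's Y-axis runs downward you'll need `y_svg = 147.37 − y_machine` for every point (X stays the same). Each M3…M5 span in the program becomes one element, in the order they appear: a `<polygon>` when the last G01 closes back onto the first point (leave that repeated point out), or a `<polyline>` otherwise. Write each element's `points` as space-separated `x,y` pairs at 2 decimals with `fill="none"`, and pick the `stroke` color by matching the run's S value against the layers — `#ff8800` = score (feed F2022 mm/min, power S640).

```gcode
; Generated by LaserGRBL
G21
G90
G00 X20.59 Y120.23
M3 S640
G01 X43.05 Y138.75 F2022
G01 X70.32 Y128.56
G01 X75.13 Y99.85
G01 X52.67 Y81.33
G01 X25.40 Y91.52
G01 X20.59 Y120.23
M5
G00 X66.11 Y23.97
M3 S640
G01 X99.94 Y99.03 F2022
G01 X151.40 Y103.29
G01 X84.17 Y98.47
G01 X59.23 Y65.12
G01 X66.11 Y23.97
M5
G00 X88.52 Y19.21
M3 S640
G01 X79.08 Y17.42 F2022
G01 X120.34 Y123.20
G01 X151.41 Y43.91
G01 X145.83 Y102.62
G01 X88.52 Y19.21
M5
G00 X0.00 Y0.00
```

y_svg = 147.37 − y_m. Every run uses S640, so all elements get stroke `#ff8800` (score).

[1] closed run; points: 20.59,27.14 43.05,8.62 70.32,18.81 75.13,47.52 52.67,66.04 25.40,55.85

[2] closed run; points: 66.11,123.40 99.94,48.34 151.40,44.08 84.17,48.90 59.23,82.25

[3] closed run; points: 88.52,128.16 79.08,129.95 120.34,24.17 151.41,103.46 145.83,44.75

<svg xmlns="http://www.w3.org/2000/svg" width="179.42mm" height="147.37mm" viewBox="0 0 179.42 147.37">
  <polygon points="20.59,27.14 43.05,8.62 70.32,18.81 75.13,47.52 52.67,66.04 25.40,55.85" fill="none" stroke="#ff8800"/>
  <polygon points="66.11,123.40 99.94,48.34 151.40,44.08 84.17,48.90 59.23,82.25" fill="none" stroke="#ff8800"/>
  <polygon points="88.52,128.16 79.08,129.95 120.34,24.17 151.41,103.46 145.83,44.75" fill="none" stroke="#ff8800"/>
</svg>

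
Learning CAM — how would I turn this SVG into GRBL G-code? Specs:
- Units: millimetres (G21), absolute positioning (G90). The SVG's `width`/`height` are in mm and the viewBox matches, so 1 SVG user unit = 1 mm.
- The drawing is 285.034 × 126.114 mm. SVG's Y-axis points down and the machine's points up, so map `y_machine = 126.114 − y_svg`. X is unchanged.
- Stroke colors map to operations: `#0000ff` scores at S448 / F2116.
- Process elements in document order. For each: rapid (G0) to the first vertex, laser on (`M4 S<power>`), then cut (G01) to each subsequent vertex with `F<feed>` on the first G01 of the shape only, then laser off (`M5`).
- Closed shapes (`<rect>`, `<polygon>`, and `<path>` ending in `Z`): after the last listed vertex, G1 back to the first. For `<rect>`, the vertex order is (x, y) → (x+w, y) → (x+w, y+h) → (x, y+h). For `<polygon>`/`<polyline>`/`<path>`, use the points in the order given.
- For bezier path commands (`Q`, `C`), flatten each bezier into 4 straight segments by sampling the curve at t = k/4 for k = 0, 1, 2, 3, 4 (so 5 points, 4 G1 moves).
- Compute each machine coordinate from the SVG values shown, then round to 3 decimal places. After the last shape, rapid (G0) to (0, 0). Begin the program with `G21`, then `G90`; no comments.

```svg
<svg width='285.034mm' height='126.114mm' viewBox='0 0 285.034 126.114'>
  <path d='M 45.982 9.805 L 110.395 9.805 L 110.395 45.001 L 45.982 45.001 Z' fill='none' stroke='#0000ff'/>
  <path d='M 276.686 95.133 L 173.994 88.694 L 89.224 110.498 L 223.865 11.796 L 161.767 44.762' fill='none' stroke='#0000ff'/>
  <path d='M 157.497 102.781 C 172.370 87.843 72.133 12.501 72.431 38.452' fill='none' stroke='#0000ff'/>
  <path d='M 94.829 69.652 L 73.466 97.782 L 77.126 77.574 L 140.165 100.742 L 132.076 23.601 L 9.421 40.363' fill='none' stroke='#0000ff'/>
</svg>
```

viewBox `0 0 285.034 126.114` with mm width/height → 1 unit = 1 mm. Flip: y_m = 126.114 − y_svg.

**Shape 1** — `<path>` rectangle, stroke `#0000ff` → score (S448, F2116). Machine vertices: (45.982,116.309) → (110.395,116.309) → (110.395,81.113) → (45.982,81.113) → (45.982,116.309). Closed: final G1 returns to the first vertex.

**Shape 2** — `<path>` open polyline, stroke `#0000ff` → score (S448, F2116). Machine vertices: (276.686,30.981) → (173.994,37.420) → (89.224,15.616) → (223.865,114.318) → (161.767,81.352). Open path.

**Shape 3** — `<path>` cubic bezier, stroke `#0000ff` → score (S448, F2116). Control points (SVG): P0=(157.497,102.781), P1=(172.370,87.843), P2=(72.133,12.501), P3=(72.431,38.452); sampled at t=k/4. Machine vertices: (157.497,23.333) → (150.438,43.336) → (120.430,70.831) → (87.688,90.659) → (72.431,87.662). Open path.

**Shape 4** — `<path>` open polyline, stroke `#0000ff` → score (S448, F2116). Machine vertices: (94.829,56.462) → (73.466,28.332) → (77.126,48.540) → (140.165,25.372) → (132.076,102.513) → (9.421,85.751). Open path.

G21
G90
G0 X45.982 Y116.309
M4 S448
G01 X110.395 Y116.309 F2116
G01 X110.395 Y81.113
G01 X45.982 Y81.113
G01 X45.982 Y116.309
M5
G0 X276.686 Y30.981
M4 S448
G01 X173.994 Y37.420 F2116
G01 X89.224 Y15.616
G01 X223.865 Y114.318
G01 X161.767 Y81.352
M5
G0 X157.497 Y23.333
M4 S448
G01 X150.438 Y43.336 F2116
G01 X120.430 Y70.831
G01 X87.688 Y90.659
G01 X72.431 Y87.662
M5
G0 X94.829 Y56.462
M4 S448
G01 X73.466 Y28.332 F2116
G01 X77.126 Y48.540
G01 X140.165 Y25.372
G01 X132.076 Y102.513
G01 X9.421 Y85.751
M5
G0 X0.000 Y0.000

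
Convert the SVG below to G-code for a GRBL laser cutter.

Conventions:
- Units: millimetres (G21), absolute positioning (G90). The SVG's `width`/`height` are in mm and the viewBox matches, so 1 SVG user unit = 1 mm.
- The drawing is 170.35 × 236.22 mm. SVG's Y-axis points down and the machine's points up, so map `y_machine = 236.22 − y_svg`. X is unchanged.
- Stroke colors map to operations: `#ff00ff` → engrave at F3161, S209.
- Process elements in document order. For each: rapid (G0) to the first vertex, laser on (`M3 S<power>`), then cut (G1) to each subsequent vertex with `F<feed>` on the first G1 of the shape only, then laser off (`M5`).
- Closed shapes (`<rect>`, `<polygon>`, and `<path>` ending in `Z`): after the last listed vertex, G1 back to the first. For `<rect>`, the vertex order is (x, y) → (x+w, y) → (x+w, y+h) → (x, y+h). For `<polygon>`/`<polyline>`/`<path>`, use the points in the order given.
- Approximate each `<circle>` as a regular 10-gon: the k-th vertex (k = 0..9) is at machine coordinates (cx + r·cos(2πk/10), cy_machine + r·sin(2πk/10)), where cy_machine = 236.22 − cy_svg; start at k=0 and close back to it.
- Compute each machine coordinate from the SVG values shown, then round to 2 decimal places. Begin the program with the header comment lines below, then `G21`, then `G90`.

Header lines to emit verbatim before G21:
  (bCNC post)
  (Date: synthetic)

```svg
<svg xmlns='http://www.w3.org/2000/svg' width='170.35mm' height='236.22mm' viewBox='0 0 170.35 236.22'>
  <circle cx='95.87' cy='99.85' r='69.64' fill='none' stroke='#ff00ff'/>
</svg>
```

(bCNC post)
(Date: synthetic)
G21
G90
G0 X165.51 Y136.37
M3 S209
G1 X152.21 Y177.30 F3161
G1 X117.39 Y202.60
G1 X74.35 Y202.60
G1 X39.53 Y177.30
G1 X26.23 Y136.37
G1 X39.53 Y95.44
G1 X74.35 Y70.14
G1 X117.39 Y70.14
G1 X152.21 Y95.44
G1 X165.51 Y136.37
M5

1 u = 1 mm; y_m = 236.22 − y.

[1] `<circle>` circle, #ff00ff→engrave S209 F3161: (165.51,136.37) → (152.21,177.30) → (117.39,202.60) → (74.35,202.60) → (39.53,177.30) → (26.23,136.37) → (39.53,95.44) → (74.35,70.14) → (117.39,70.14) → (152.21,95.44) → (165.51,136.37) (closed)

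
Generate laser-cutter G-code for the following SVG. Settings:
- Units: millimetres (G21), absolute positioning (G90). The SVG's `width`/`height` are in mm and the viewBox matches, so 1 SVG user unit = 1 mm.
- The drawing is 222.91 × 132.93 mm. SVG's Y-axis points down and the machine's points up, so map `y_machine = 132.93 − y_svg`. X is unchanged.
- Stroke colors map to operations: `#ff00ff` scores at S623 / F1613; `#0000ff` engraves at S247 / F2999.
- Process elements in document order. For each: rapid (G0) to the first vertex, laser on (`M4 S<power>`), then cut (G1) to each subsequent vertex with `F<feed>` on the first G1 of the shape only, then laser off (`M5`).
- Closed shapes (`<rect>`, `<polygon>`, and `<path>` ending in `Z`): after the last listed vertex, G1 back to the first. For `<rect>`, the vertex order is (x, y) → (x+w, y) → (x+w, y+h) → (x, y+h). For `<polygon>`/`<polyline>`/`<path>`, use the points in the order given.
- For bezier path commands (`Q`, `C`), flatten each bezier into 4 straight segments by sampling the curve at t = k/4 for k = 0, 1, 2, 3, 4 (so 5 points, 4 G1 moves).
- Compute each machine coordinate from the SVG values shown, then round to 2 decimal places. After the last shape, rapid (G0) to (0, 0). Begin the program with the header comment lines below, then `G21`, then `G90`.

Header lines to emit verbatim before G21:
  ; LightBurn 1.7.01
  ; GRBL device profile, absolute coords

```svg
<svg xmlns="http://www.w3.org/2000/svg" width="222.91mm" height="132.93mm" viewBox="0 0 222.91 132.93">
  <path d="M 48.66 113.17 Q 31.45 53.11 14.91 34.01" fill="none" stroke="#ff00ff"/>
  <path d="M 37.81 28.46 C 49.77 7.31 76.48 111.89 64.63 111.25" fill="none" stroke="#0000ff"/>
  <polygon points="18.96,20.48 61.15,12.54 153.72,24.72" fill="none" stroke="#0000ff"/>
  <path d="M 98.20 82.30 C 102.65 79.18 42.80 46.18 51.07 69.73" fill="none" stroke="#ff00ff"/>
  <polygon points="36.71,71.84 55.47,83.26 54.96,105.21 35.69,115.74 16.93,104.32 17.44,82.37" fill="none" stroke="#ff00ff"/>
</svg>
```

Since the viewBox matches the mm dimensions, user units are millimetres directly. The only transform is the Y-flip y_m = 132.93 − y_svg.

Shape 1 is a quadratic bezier drawn with `<path>`. Its stroke #ff00ff means score at S623, F1613. After flipping Y the toolpath is (48.66,19.76) → (40.10,47.23) → (31.62,69.58) → (23.22,86.81) → (14.91,98.92).

Shape 2 is a cubic bezier drawn with `<path>`. Its stroke #0000ff means engrave at S247, F2999. After flipping Y the toolpath is (37.81,104.47) → (48.71,100.37) → (60.15,70.77) → (67.12,37.32) → (64.63,21.68).

Shape 3 is a closed polygon drawn with `<polygon>`. Its stroke #0000ff means engrave at S247, F2999. After flipping Y the toolpath is (18.96,112.45) → (61.15,120.39) → (153.72,108.21) → (18.96,112.45), returning to the start.

Shape 4 is a cubic bezier drawn with `<path>`. Its stroke #ff00ff means score at S623, F1613. After flipping Y the toolpath is (98.20,50.63) → (91.55,57.22) → (73.20,66.92) → (55.57,71.61) → (51.07,63.20).

Shape 5 is a regular polygon drawn with `<polygon>`. Its stroke #ff00ff means score at S623, F1613. After flipping Y the toolpath is (36.71,61.09) → (55.47,49.67) → (54.96,27.72) → (35.69,17.19) → (16.93,28.61) → (17.44,50.56) → (36.71,61.09), returning to the start.

; LightBurn 1.7.01
; GRBL device profile, absolute coords
G21
G90
G0 X48.66 Y19.76
M4 S623
G1 X40.10 Y47.23 F1613
G1 X31.62 Y69.58
G1 X23.22 Y86.81
G1 X14.91 Y98.92
M5
G0 X37.81 Y104.47
M4 S247
G1 X48.71 Y100.37 F2999
G1 X60.15 Y70.77
G1 X67.12 Y37.32
G1 X64.63 Y21.68
M5
G0 X18.96 Y112.45
M4 S247
G1 X61.15 Y120.39 F2999
G1 X153.72 Y108.21
G1 X18.96 Y112.45
M5
G0 X98.20 Y50.63
M4 S623
G1 X91.55 Y57.22 F1613
G1 X73.20 Y66.92
G1 X55.57 Y71.61
G1 X51.07 Y63.20
M5
G0 X36.71 Y61.09
M4 S623
G1 X55.47 Y49.67 F1613
G1 X54.96 Y27.72
G1 X35.69 Y17.19
G1 X16.93 Y28.61
G1 X17.44 Y50.56
G1 X36.71 Y61.09
M5
G0 X0.00 Y0.00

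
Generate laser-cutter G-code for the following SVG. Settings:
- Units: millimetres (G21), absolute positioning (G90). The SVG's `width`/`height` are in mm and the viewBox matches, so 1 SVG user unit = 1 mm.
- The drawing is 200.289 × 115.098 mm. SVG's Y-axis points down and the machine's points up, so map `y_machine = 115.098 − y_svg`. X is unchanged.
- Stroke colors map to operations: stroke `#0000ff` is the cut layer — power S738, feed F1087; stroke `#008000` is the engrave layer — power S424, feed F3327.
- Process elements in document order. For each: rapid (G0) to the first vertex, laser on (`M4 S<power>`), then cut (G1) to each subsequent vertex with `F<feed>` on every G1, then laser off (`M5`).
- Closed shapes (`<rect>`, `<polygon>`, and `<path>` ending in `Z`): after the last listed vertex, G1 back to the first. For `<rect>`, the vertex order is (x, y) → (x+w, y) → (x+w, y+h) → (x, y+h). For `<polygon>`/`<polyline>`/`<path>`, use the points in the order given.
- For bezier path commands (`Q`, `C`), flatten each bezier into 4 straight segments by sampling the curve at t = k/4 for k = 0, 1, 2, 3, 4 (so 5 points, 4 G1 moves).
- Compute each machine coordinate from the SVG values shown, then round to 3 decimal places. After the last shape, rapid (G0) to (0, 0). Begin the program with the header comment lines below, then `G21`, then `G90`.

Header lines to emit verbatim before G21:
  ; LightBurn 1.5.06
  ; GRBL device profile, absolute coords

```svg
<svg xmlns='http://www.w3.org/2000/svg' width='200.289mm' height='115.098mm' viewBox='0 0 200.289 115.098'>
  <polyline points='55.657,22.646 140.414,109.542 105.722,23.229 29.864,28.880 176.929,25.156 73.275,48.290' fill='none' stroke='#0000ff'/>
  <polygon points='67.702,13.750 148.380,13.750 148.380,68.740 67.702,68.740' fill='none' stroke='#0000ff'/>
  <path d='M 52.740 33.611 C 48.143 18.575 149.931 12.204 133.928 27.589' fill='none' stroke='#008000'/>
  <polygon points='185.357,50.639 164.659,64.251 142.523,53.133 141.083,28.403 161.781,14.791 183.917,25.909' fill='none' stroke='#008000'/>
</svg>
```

1 u = 1 mm; y_m = 115.098 − y.

[1] `<polyline>` open polyline, #0000ff→cut S738 F1087: (55.657,92.452) → (140.414,5.556) → (105.722,91.869) → (29.864,86.218) → (176.929,89.942) → (73.275,66.808)

[2] `<polygon>` rectangle, #0000ff→cut S738 F1087: (67.702,101.348) → (148.380,101.348) → (148.380,46.358) → (67.702,46.358) → (67.702,101.348) (closed)

[3] `<path>` cubic bezier, #008000→engrave S424 F3327: (52.740,81.487) → (65.737,90.935) → (97.611,95.906) → (127.347,95.173) → (133.928,87.509)

[4] `<polygon>` regular polygon, #008000→engrave S424 F3327: (185.357,64.459) → (164.659,50.847) → (142.523,61.965) → (141.083,86.695) → (161.781,100.307) → (183.917,89.189) → (185.357,64.459) (closed)

; LightBurn 1.5.06
; GRBL device profile, absolute coords
G21
G90
G0 X55.657 Y92.452
M4 S738
G1 X140.414 Y5.556 F1087
G1 X105.722 Y91.869 F1087
G1 X29.864 Y86.218 F1087
G1 X176.929 Y89.942 F1087
G1 X73.275 Y66.808 F1087
M5
G0 X67.702 Y101.348
M4 S738
G1 X148.380 Y101.348 F1087
G1 X148.380 Y46.358 F1087
G1 X67.702 Y46.358 F1087
G1 X67.702 Y101.348 F1087
M5
G0 X52.740 Y81.487
M4 S424
G1 X65.737 Y90.935 F3327
G1 X97.611 Y95.906 F3327
G1 X127.347 Y95.173 F3327
G1 X133.928 Y87.509 F3327
M5
G0 X185.357 Y64.459
M4 S424
G1 X164.659 Y50.847 F3327
G1 X142.523 Y61.965 F3327
G1 X141.083 Y86.695 F3327
G1 X161.781 Y100.307 F3327
G1 X183.917 Y89.189 F3327
G1 X185.357 Y64.459 F3327
M5
G0 X0.000 Y0.000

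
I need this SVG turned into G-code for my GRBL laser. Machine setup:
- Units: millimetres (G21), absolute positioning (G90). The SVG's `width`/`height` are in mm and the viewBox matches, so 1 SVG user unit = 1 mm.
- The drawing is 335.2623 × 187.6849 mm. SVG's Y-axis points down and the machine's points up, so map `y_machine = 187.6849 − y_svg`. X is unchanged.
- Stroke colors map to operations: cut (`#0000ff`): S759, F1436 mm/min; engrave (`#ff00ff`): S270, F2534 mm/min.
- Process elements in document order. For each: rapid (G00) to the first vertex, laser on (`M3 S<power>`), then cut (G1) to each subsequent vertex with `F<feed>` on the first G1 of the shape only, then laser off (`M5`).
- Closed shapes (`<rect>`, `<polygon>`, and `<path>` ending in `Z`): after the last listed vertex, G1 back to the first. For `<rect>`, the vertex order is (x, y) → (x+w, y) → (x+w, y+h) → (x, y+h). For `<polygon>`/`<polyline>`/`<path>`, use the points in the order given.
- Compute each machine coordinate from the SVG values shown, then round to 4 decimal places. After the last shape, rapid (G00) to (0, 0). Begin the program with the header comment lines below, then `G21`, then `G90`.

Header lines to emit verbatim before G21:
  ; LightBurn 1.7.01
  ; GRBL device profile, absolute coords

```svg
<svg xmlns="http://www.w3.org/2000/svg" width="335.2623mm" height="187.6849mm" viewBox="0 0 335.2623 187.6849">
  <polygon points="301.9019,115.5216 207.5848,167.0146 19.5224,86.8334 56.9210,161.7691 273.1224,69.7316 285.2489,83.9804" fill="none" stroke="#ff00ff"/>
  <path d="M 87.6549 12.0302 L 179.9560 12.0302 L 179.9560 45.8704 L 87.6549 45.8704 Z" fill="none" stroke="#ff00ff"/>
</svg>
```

; LightBurn 1.7.01
; GRBL device profile, absolute coords
G21
G90
G00 X301.9019 Y72.1633
M3 S270
G1 X207.5848 Y20.6703 F2534
G1 X19.5224 Y100.8515
G1 X56.9210 Y25.9158
G1 X273.1224 Y117.9533
G1 X285.2489 Y103.7045
G1 X301.9019 Y72.1633
M5
G00 X87.6549 Y175.6547
M3 S270
G1 X179.9560 Y175.6547 F2534
G1 X179.9560 Y141.8145
G1 X87.6549 Y141.8145
G1 X87.6549 Y175.6547
M5
G00 X0.0000 Y0.0000

viewBox `0 0 335.2623 187.6849` with mm width/height → 1 unit = 1 mm. Flip: y_m = 187.6849 − y_svg.

**Shape 1** — `<polygon>` closed polygon, stroke `#ff00ff` → engrave (S270, F2534). Machine vertices: (301.9019,72.1633) → (207.5848,20.6703) → (19.5224,100.8515) → (56.9210,25.9158) → (273.1224,117.9533) → (285.2489,103.7045) → (301.9019,72.1633). Closed: final G1 returns to the first vertex.

**Shape 2** — `<path>` rectangle, stroke `#ff00ff` → engrave (S270, F2534). Machine vertices: (87.6549,175.6547) → (179.9560,175.6547) → (179.9560,141.8145) → (87.6549,141.8145) → (87.6549,175.6547). Closed: final G1 returns to the first vertex.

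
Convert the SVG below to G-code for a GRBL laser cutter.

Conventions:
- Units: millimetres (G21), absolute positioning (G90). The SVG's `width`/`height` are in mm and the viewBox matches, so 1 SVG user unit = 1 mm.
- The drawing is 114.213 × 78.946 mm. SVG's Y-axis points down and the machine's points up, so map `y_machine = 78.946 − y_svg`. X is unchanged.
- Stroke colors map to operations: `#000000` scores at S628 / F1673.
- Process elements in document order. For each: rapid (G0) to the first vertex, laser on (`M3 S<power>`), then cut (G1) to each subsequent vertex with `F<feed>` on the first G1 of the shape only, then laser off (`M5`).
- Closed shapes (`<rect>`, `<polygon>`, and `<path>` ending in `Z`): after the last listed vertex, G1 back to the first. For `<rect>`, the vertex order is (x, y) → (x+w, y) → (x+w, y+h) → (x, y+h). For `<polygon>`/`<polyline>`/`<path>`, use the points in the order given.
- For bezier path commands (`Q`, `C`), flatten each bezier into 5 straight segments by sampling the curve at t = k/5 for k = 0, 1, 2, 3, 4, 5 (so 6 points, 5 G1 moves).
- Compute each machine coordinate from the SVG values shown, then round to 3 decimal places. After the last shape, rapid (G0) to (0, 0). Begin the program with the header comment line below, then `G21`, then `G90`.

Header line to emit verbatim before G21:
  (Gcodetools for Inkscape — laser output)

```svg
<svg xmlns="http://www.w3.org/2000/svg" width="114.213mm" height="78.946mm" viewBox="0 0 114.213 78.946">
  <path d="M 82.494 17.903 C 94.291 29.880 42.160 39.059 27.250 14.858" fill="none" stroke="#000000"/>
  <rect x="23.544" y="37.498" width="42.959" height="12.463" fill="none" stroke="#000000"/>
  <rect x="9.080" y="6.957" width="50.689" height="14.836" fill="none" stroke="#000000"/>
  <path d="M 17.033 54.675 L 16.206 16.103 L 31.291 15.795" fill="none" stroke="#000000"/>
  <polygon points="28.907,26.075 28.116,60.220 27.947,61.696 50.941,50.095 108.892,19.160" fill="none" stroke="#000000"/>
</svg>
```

viewBox `0 0 114.213 78.946` with mm width/height → 1 unit = 1 mm. Flip: y_m = 78.946 − y_svg.

**Shape 1** — `<path>` cubic bezier, stroke `#000000` → score (S628, F1673). Control points (SVG): P0=(82.494,17.903), P1=(94.291,29.880), P2=(42.160,39.059), P3=(27.250,14.858); sampled at t=k/5. Machine vertices: (82.494,61.043) → (82.710,54.437) → (72.438,49.971) → (56.535,49.112) → (39.853,53.328) → (27.250,64.088). Open path.

**Shape 2** — `<rect>` rectangle, stroke `#000000` → score (S628, F1673). Machine vertices: (23.544,41.448) → (66.503,41.448) → (66.503,28.985) → (23.544,28.985) → (23.544,41.448). Closed: final G1 returns to the first vertex.

**Shape 3** — `<rect>` rectangle, stroke `#000000` → score (S628, F1673). Machine vertices: (9.080,71.989) → (59.769,71.989) → (59.769,57.153) → (9.080,57.153) → (9.080,71.989). Closed: final G1 returns to the first vertex.

**Shape 4** — `<path>` open polyline, stroke `#000000` → score (S628, F1673). Machine vertices: (17.033,24.271) → (16.206,62.843) → (31.291,63.151). Open path.

**Shape 5** — `<polygon>` closed polygon, stroke `#000000` → score (S628, F1673). Machine vertices: (28.907,52.871) → (28.116,18.726) → (27.947,17.250) → (50.941,28.851) → (108.892,59.786) → (28.907,52.871). Closed: final G1 returns to the first vertex.

(Gcodetools for Inkscape — laser output)
G21
G90
G0 X82.494 Y61.043
M3 S628
G1 X82.710 Y54.437 F1673
G1 X72.438 Y49.971
G1 X56.535 Y49.112
G1 X39.853 Y53.328
G1 X27.250 Y64.088
M5
G0 X23.544 Y41.448
M3 S628
G1 X66.503 Y41.448 F1673
G1 X66.503 Y28.985
G1 X23.544 Y28.985
G1 X23.544 Y41.448
M5
G0 X9.080 Y71.989
M3 S628
G1 X59.769 Y71.989 F1673
G1 X59.769 Y57.153
G1 X9.080 Y57.153
G1 X9.080 Y71.989
M5
G0 X17.033 Y24.271
M3 S628
G1 X16.206 Y62.843 F1673
G1 X31.291 Y63.151
M5
G0 X28.907 Y52.871
M3 S628
G1 X28.116 Y18.726 F1673
G1 X27.947 Y17.250
G1 X50.941 Y28.851
G1 X108.892 Y59.786
G1 X28.907 Y52.871
M5
G0 X0.000 Y0.000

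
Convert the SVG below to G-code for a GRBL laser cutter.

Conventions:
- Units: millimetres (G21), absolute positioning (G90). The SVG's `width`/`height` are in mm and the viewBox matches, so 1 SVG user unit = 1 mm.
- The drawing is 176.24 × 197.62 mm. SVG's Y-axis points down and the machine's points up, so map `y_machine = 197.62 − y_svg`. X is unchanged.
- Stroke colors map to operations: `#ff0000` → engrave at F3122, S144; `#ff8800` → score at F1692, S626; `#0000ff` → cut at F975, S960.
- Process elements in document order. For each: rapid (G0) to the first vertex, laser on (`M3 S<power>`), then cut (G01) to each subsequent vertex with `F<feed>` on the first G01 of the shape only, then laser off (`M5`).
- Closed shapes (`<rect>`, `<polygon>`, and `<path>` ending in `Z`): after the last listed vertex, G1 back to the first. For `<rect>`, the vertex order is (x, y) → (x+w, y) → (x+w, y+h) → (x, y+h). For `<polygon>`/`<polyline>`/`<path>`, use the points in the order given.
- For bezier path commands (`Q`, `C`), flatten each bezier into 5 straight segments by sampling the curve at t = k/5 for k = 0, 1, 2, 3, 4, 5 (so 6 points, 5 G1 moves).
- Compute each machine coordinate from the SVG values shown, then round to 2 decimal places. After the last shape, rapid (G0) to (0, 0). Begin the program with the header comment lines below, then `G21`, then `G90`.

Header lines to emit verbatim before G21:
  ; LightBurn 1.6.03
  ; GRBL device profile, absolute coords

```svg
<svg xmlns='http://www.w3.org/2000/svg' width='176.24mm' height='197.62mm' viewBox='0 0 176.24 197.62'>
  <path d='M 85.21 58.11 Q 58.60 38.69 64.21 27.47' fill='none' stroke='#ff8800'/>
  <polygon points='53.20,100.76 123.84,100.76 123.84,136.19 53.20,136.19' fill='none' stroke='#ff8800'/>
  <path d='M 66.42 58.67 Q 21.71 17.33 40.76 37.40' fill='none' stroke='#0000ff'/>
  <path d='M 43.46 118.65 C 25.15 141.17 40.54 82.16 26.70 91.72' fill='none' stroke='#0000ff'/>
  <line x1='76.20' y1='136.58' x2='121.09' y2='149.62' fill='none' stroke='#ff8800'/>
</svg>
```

1 u = 1 mm; y_m = 197.62 − y.

[1] `<path>` quadratic bezier, #ff8800→score S626 F1692: (85.21,139.51) → (75.85,146.95) → (69.08,153.73) → (64.88,159.86) → (63.25,165.33) → (64.21,170.15)

[2] `<polygon>` rectangle, #ff8800→score S626 F1692: (53.20,96.86) → (123.84,96.86) → (123.84,61.43) → (53.20,61.43) → (53.20,96.86) (closed)

[3] `<path>` quadratic bezier, #0000ff→cut S960 F975: (66.42,138.95) → (51.09,153.03) → (40.85,162.20) → (35.72,166.45) → (35.69,165.79) → (40.76,160.22)

[4] `<path>` cubic bezier, #0000ff→cut S960 F975: (43.46,78.97) → (36.01,74.04) → (33.64,81.47) → (33.31,94.06) → (32.00,104.61) → (26.70,105.90)

[5] `<line>` line segment, #ff8800→score S626 F1692: (76.20,61.04) → (121.09,48.00)

; LightBurn 1.6.03
; GRBL device profile, absolute coords
G21
G90
G0 X85.21 Y139.51
M3 S626
G01 X75.85 Y146.95 F1692
G01 X69.08 Y153.73
G01 X64.88 Y159.86
G01 X63.25 Y165.33
G01 X64.21 Y170.15
M5
G0 X53.20 Y96.86
M3 S626
G01 X123.84 Y96.86 F1692
G01 X123.84 Y61.43
G01 X53.20 Y61.43
G01 X53.20 Y96.86
M5
G0 X66.42 Y138.95
M3 S960
G01 X51.09 Y153.03 F975
G01 X40.85 Y162.20
G01 X35.72 Y166.45
G01 X35.69 Y165.79
G01 X40.76 Y160.22
M5
G0 X43.46 Y78.97
M3 S960
G01 X36.01 Y74.04 F975
G01 X33.64 Y81.47
G01 X33.31 Y94.06
G01 X32.00 Y104.61
G01 X26.70 Y105.90
M5
G0 X76.20 Y61.04
M3 S626
G01 X121.09 Y48.00 F1692
M5
G0 X0.00 Y0.00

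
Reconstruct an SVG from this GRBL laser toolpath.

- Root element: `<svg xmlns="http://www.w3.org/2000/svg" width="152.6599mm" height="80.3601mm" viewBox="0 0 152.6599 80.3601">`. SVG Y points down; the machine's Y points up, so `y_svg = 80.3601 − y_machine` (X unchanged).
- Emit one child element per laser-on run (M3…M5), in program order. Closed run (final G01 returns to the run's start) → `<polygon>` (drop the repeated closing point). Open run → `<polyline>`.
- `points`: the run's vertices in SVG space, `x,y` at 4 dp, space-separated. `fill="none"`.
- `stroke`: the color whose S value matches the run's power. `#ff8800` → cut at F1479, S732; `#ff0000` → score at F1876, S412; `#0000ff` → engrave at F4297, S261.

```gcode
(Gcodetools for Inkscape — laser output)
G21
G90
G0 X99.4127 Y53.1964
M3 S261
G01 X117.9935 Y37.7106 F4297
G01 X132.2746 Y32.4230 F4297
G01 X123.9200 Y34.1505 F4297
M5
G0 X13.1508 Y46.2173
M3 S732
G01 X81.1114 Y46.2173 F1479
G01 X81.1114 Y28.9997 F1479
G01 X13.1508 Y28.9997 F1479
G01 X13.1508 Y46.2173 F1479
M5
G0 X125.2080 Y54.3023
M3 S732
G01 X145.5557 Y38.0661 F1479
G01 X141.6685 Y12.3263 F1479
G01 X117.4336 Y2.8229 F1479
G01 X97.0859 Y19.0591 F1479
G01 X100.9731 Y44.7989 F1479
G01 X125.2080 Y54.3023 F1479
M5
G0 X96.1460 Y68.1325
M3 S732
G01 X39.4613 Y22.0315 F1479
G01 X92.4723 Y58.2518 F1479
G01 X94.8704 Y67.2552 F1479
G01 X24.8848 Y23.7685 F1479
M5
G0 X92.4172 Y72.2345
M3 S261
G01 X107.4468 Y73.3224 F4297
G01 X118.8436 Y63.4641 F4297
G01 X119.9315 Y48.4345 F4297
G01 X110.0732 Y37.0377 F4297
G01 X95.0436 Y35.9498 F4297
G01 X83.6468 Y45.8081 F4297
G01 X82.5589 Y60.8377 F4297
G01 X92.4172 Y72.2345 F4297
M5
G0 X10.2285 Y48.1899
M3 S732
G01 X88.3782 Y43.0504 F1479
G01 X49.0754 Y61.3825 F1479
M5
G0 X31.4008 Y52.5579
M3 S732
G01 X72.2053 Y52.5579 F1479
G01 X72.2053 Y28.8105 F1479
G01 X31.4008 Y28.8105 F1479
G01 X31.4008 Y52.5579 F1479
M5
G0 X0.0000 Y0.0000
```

<svg xmlns="http://www.w3.org/2000/svg" width="152.6599mm" height="80.3601mm" viewBox="0 0 152.6599 80.3601">
  <polyline points="99.4127,27.1637 117.9935,42.6495 132.2746,47.9371 123.9200,46.2096" fill="none" stroke="#0000ff"/>
  <polygon points="13.1508,34.1428 81.1114,34.1428 81.1114,51.3604 13.1508,51.3604" fill="none" stroke="#ff8800"/>
  <polygon points="125.2080,26.0578 145.5557,42.2940 141.6685,68.0338 117.4336,77.5372 97.0859,61.3010 100.9731,35.5612" fill="none" stroke="#ff8800"/>
  <polyline points="96.1460,12.2276 39.4613,58.3286 92.4723,22.1083 94.8704,13.1049 24.8848,56.5916" fill="none" stroke="#ff8800"/>
  <polygon points="92.4172,8.1256 107.4468,7.0377 118.8436,16.8960 119.9315,31.9256 110.0732,43.3224 95.0436,44.4103 83.6468,34.5520 82.5589,19.5224" fill="none" stroke="#0000ff"/>
  <polyline points="10.2285,32.1702 88.3782,37.3097 49.0754,18.9776" fill="none" stroke="#ff8800"/>
  <polygon points="31.4008,27.8022 72.2053,27.8022 72.2053,51.5496 31.4008,51.5496" fill="none" stroke="#ff8800"/>
</svg>

Each laser-on run becomes one SVG element. Flip Y back into SVG space with y_svg = 80.3601 − y_machine.

Run 1: the run's S261 means `#0000ff` (engrave). The run is open, so emit a `<polyline>` with points (Y-flipped): 99.4127,27.1637 117.9935,42.6495 132.2746,47.9371 123.9200,46.2096.

Run 2: S732 ⇒ cut layer `#ff8800`. The run returns to its start, so emit a `<polygon>` with points (Y-flipped): 13.1508,34.1428 81.1114,34.1428 81.1114,51.3604 13.1508,51.3604.

Run 3: power S732 maps to stroke `#ff8800` (cut). The run returns to its start, so emit a `<polygon>` with points (Y-flipped): 125.2080,26.0578 145.5557,42.2940 141.6685,68.0338 117.4336,77.5372 97.0859,61.3010 100.9731,35.5612.

Run 4: S732 ⇒ cut layer `#ff8800`. The run is open, so emit a `<polyline>` with points (Y-flipped): 96.1460,12.2276 39.4613,58.3286 92.4723,22.1083 94.8704,13.1049 24.8848,56.5916.

Run 5: power S261 maps to stroke `#0000ff` (engrave). The run returns to its start, so emit a `<polygon>` with points (Y-flipped): 92.4172,8.1256 107.4468,7.0377 118.8436,16.8960 119.9315,31.9256 110.0732,43.3224 95.0436,44.4103 83.6468,34.5520 82.5589,19.5224.

Run 6: the run's S732 means `#ff8800` (cut). The run is open, so emit a `<polyline>` with points (Y-flipped): 10.2285,32.1702 88.3782,37.3097 49.0754,18.9776.

Run 7: S732 ⇒ cut layer `#ff8800`. The run returns to its start, so emit a `<polygon>` with points (Y-flipped): 31.4008,27.8022 72.2053,27.8022 72.2053,51.5496 31.4008,51.5496.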